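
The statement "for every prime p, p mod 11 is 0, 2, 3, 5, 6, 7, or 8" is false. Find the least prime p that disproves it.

We need the least prime p for which the claim fails.
The first 8 eligible values, up to p = 19, all satisfy the conclusion.
p = 23: 23 mod 11 = 1 — not in {0, 2, 3, 5, 6, 7, 8}.
Thus p = 23 disproves the claim, and no smaller p works.

p = 23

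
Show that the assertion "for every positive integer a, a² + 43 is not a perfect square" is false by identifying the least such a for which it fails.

a = 21

Check each positive integer a in order until a² + 43 is a perfect square.
The first 20 eligible values, up to a = 20, all satisfy the conclusion.
a = 21: 21² + 43 = 484 = 22², a perfect square.
Hence a = 21 is a counterexample.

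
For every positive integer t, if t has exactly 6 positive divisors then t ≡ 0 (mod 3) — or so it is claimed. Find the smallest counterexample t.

t = 20

A counterexample is any positive integer t such that t has exactly 6 positive divisors but the claim fails; we check each in order.
For t = 12, 18 the conclusion holds.
t = 20: τ(20) = 6; 20 ≡ 2 (mod 3).
Hence t = 20 is a counterexample.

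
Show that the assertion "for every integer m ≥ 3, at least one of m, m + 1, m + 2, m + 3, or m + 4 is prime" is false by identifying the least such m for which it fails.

We need the least integer m ≥ 3 for which m, m + 1, m + 2, m + 3, m + 4 are all composite.
For m = 3, 4, 5, 6, …, 21, 22, 23 the conclusion holds.
m = 24: 24 = 2 × 12; 25 = 5 × 5; 26 = 2 × 13; 27 = 3 × 9; 28 = 2 × 14 — all composite.

m = 24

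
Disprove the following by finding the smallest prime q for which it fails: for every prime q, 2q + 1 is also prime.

q = 7

A counterexample is any prime q such that 2q + 1 is not prime; we check each in order.
q = 2: 2q + 1 = 5, prime.
q = 3: 2q + 1 = 7, prime.
q = 5: 2q + 1 = 11, prime.
q = 7: 2q + 1 = 15 = 3 × 5, not prime.
Hence q = 7 is a counterexample.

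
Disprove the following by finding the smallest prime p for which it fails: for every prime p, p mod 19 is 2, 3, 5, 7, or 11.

p = 13

A counterexample is any prime p such that the claim fails; we check each in order.
p = 2: 2 mod 19 = 2.
p = 3: 3 mod 19 = 3.
p = 5: 5 mod 19 = 5.
p = 7: 7 mod 19 = 7.
p = 11: 11 mod 19 = 11.
p = 13: 13 mod 19 = 13 — not in {2, 3, 5, 7, 11}.
So p = 13 is the smallest counterexample.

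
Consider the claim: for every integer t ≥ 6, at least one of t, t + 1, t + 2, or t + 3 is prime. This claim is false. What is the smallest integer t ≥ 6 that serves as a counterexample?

For t = 6, 7, 8, 9, …, 21, 22, 23 the conclusion holds.
t = 24: 24 = 2 × 12; 25 = 5 × 5; 26 = 2 × 13; 27 = 3 × 9 — all composite.
So t = 24 is the smallest counterexample.

t = 24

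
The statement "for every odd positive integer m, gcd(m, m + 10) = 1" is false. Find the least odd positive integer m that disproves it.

For m = 1, 3 the conclusion holds.
m = 5: gcd(5, 15) = 5.
Hence m = 5 is a counterexample.

m = 5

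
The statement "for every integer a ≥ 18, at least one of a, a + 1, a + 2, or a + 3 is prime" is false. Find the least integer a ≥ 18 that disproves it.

Check each integer a ≥ 18 in order until a, a + 1, a + 2, a + 3 are all composite.
The first 6 eligible values, up to a = 23, all satisfy the conclusion.
a = 24: 24 = 2 × 12; 25 = 5 × 5; 26 = 2 × 13; 27 = 3 × 9 — all composite.

a = 24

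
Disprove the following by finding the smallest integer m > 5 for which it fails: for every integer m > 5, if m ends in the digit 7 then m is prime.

m = 27

We need the least integer m > 5 for which m ends in the digit 7 but m is not prime.
For m = 7, 17 the conclusion holds.
m = 27: 27 ends in 7; 27 = 3 × 9, composite.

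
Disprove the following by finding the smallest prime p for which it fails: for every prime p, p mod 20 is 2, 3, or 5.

A counterexample is any prime p such that the claim fails; we check each in order.
For p = 2, 3, 5 the conclusion holds.
p = 7: 7 mod 20 = 7 — not in {2, 3, 5}.
Hence p = 7 is a counterexample.

p = 7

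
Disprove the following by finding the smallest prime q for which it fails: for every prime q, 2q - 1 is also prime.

q = 5

We need the least prime q for which 2q - 1 is not prime.
For q = 2, 3 the conclusion holds.
q = 5: 2q - 1 = 9 = 3 × 3, not prime.
Hence q = 5 is a counterexample.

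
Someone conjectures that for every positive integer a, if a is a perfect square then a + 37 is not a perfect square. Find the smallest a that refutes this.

a = 324

For a = 1, 4, 9, 16, …, 225, 256, 289 the conclusion holds.
a = 324: 324 = 18² and 324 + 37 = 361 = 19².
Thus a = 324 disproves the claim, and no smaller a works.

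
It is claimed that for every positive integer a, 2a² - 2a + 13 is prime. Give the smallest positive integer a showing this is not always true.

For a = 1, 2 the conclusion holds.
a = 3: 2a² - 2a + 13 = 25 = 5 × 5, composite.
Hence a = 3 is a counterexample.

a = 3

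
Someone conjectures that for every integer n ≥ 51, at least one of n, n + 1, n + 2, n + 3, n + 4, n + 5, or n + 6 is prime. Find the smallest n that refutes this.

n = 90

The first 39 eligible values, up to n = 89, all satisfy the conclusion.
n = 90: 90 = 2 × 45; 91 = 7 × 13; 92 = 2 × 46; 93 = 3 × 31; 94 = 2 × 47; 95 = 5 × 19; 96 = 2 × 48 — all composite.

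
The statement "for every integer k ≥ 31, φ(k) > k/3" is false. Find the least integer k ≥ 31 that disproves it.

A counterexample is any integer k ≥ 31 such that the claim fails; we check each in order.
For k = 31, 32, 33, 34, 35 the conclusion holds.
k = 36: φ(36) = 12 and 36/3 = 12, so φ(36) ≤ 36/3.
Thus k = 36 disproves the claim, and no smaller k works.

k = 36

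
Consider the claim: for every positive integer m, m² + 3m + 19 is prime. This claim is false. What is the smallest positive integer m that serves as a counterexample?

Check each positive integer m in order until m² + 3m + 19 is not prime.
For m = 1, 2, 3, 4, …, 12, 13, 14 the conclusion holds.
m = 15: m² + 3m + 19 = 289 = 17 × 17, composite.
Hence m = 15 is a counterexample.

m = 15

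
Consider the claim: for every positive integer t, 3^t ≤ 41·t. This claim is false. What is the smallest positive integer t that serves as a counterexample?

t = 5

A counterexample is any positive integer t such that 3^t > 41·t; we check each in order.
The first 4 eligible values, up to t = 4, all satisfy the conclusion.
t = 5: 3^t = 243 and 41·t = 205, so 243 > 205.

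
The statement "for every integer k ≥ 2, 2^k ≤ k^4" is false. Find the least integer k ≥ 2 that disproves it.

A counterexample is any integer k ≥ 2 such that 2^k > k^4; we check each in order.
For k = 2, 3, 4, 5, …, 14, 15, 16 the conclusion holds.
k = 17: 2^k = 131072 and k^4 = 83521, so 131072 > 83521.
So k = 17 is the smallest counterexample.

k = 17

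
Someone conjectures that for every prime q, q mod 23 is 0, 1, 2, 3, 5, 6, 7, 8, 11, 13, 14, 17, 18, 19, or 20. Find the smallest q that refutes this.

A counterexample is any prime q such that the claim fails; we check each in order.
For q = 2, 3, 5, 7, …, 47, 53, 59 the conclusion holds.
q = 61: 61 mod 23 = 15 — not in {0, 1, 2, 3, 5, 6, 7, 8, 11, 13, 14, 17, 18, 19, 20}.

q = 61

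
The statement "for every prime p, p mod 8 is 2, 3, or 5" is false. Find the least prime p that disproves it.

A counterexample is any prime p such that the claim fails; we check each in order.
For p = 2, 3, 5 the conclusion holds.
p = 7: 7 mod 8 = 7 — not in {2, 3, 5}.

p = 7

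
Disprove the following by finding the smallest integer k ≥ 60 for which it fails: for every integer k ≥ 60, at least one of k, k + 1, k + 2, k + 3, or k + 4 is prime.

Check each integer k ≥ 60 in order until k, k + 1, k + 2, k + 3, k + 4 are all composite.
k = 60: 61 is prime.
k = 61: 61 is prime.
k = 62: 62 = 2 × 31; 63 = 3 × 21; 64 = 2 × 32; 65 = 5 × 13; 66 = 2 × 33 — all composite.
Thus k = 62 disproves the claim, and no smaller k works.

k = 62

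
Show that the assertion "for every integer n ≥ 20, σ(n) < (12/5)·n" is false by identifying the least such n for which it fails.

n = 24

A counterexample is any integer n ≥ 20 such that the claim fails; we check each in order.
For n = 20, 21, 22, 23 the conclusion holds.
n = 24: σ(24) = 60; 60 ≥ 288/5.
Hence n = 24 is a counterexample.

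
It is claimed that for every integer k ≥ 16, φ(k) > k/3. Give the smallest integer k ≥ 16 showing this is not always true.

A counterexample is any integer k ≥ 16 such that the claim fails; we check each in order.
k = 16: φ(16) = 8 and 16/3 = 16/3, so φ(16) > 16/3.
k = 17: φ(17) = 16 and 17/3 = 17/3, so φ(17) > 17/3.
k = 18: φ(18) = 6 and 18/3 = 6, so φ(18) ≤ 18/3.

k = 18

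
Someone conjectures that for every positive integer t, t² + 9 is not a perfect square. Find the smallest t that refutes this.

For t = 1, 2, 3 the conclusion holds.
t = 4: 4² + 9 = 25 = 5², a perfect square.
So t = 4 is the smallest counterexample.

t = 4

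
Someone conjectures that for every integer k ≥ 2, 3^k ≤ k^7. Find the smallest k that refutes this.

For k = 2, 3, 4, 5, …, 16, 17, 18 the conclusion holds.
k = 19: 3^k = 1162261467 and k^7 = 893871739, so 1162261467 > 893871739.

k = 19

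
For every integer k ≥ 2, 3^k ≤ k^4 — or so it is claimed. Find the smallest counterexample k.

k = 8

A counterexample is any integer k ≥ 2 such that 3^k > k^4; we check each in order.
k = 2: 3^k = 9 and k^4 = 16, so 9 ≤ 16.
k = 3: 3^k = 27 and k^4 = 81, so 27 ≤ 81.
k = 4: 3^k = 81 and k^4 = 256, so 81 ≤ 256.
k = 5: 3^k = 243 and k^4 = 625, so 243 ≤ 625.
k = 6: 3^k = 729 and k^4 = 1296, so 729 ≤ 1296.
k = 7: 3^k = 2187 and k^4 = 2401, so 2187 ≤ 2401.
k = 8: 3^k = 6561 and k^4 = 4096, so 6561 > 4096.
So k = 8 is the smallest counterexample.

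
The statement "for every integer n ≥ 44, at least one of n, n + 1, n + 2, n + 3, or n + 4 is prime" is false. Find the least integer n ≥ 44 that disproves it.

A counterexample is any integer n ≥ 44 such that n, n + 1, n + 2, n + 3, n + 4 are all composite; we check each in order.
For n = 44, 45, 46, 47 the conclusion holds.
n = 48: 48 = 2 × 24; 49 = 7 × 7; 50 = 2 × 25; 51 = 3 × 17; 52 = 2 × 26 — all composite.

n = 48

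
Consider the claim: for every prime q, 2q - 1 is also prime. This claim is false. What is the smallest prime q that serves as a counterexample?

q = 5

We need the least prime q for which 2q - 1 is not prime.
For q = 2, 3 the conclusion holds.
q = 5: 2q - 1 = 9 = 3 × 3, not prime.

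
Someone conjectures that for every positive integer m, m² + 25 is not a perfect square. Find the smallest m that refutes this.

Check each positive integer m in order until m² + 25 is a perfect square.
The first 11 eligible values, up to m = 11, all satisfy the conclusion.
m = 12: 12² + 25 = 169 = 13², a perfect square.
So m = 12 is the smallest counterexample.

m = 12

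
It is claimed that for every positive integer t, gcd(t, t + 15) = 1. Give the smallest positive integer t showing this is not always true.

t = 1: gcd(1, 16) = 1.
t = 2: gcd(2, 17) = 1.
t = 3: gcd(3, 18) = 3.
So t = 3 is the smallest counterexample.

t = 3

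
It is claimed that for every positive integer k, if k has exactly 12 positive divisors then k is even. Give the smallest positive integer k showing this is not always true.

We need the least positive integer k for which k has exactly 12 positive divisors but k is odd.
For k = 60, 72, 84, 90, …, 294, 306, 308 the conclusion holds.
k = 315: divisors of 315: 12 divisors; 315 is odd.

k = 315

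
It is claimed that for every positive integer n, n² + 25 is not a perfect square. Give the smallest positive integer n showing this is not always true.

The first 11 eligible values, up to n = 11, all satisfy the conclusion.
n = 12: 12² + 25 = 169 = 13², a perfect square.

n = 12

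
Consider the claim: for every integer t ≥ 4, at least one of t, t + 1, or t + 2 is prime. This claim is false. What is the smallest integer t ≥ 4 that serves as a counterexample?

t = 8

A counterexample is any integer t ≥ 4 such that t, t + 1, t + 2 are all composite; we check each in order.
The first 4 eligible values, up to t = 7, all satisfy the conclusion.
t = 8: 8 = 2 × 4; 9 = 3 × 3; 10 = 2 × 5 — all composite.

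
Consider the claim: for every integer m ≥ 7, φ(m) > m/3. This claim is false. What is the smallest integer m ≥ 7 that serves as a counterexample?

m = 12

Check each integer m ≥ 7 in order until the claim fails.
The first 5 eligible values, up to m = 11, all satisfy the conclusion.
m = 12: φ(12) = 4 and 12/3 = 4, so φ(12) ≤ 12/3.
So m = 12 is the smallest counterexample.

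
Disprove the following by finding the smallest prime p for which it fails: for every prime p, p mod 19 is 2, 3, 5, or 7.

Check each prime p in order until the claim fails.
For p = 2, 3, 5, 7 the conclusion holds.
p = 11: 11 mod 19 = 11 — not in {2, 3, 5, 7}.
Thus p = 11 disproves the claim, and no smaller p works.

p = 11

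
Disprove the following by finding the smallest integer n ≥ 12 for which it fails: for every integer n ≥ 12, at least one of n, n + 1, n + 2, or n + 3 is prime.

For n = 12, 13, 14, 15, …, 21, 22, 23 the conclusion holds.
n = 24: 24 = 2 × 12; 25 = 5 × 5; 26 = 2 × 13; 27 = 3 × 9 — all composite.
Hence n = 24 is a counterexample.

n = 24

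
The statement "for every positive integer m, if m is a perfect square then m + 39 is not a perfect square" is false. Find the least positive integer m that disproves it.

A counterexample is any positive integer m such that m is a perfect square but m + 39 is a perfect square; we check each in order.
For m = 1, 4, 9, 16 the conclusion holds.
m = 25: 25 = 5² and 25 + 39 = 64 = 8².

m = 25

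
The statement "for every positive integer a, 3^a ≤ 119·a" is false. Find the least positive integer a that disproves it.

a = 6

A counterexample is any positive integer a such that 3^a > 119·a; we check each in order.
a = 1: 3^a = 3 and 119·a = 119, so 3 ≤ 119.
a = 2: 3^a = 9 and 119·a = 238, so 9 ≤ 238.
a = 3: 3^a = 27 and 119·a = 357, so 27 ≤ 357.
a = 4: 3^a = 81 and 119·a = 476, so 81 ≤ 476.
a = 5: 3^a = 243 and 119·a = 595, so 243 ≤ 595.
a = 6: 3^a = 729 and 119·a = 714, so 729 > 714.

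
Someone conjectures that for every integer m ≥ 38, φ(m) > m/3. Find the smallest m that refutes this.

m = 42

We need the least integer m ≥ 38 for which the claim fails.
m = 38: φ(38) = 18 and 38/3 = 38/3, so φ(38) > 38/3.
m = 39: φ(39) = 24 and 39/3 = 13, so φ(39) > 39/3.
m = 40: φ(40) = 16 and 40/3 = 40/3, so φ(40) > 40/3.
m = 41: φ(41) = 40 and 41/3 = 41/3, so φ(41) > 41/3.
m = 42: φ(42) = 12 and 42/3 = 14, so φ(42) ≤ 42/3.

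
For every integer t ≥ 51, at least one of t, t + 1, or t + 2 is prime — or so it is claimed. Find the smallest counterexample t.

t = 54

For t = 51, 52, 53 the conclusion holds.
t = 54: 54 = 2 × 27; 55 = 5 × 11; 56 = 2 × 28 — all composite.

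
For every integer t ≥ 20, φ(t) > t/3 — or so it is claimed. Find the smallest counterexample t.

We need the least integer t ≥ 20 for which the claim fails.
The first 4 eligible values, up to t = 23, all satisfy the conclusion.
t = 24: φ(24) = 8 and 24/3 = 8, so φ(24) ≤ 24/3.
Hence t = 24 is a counterexample.

t = 24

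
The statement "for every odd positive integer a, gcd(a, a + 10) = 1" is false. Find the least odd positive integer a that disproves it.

a = 1: gcd(1, 11) = 1.
a = 3: gcd(3, 13) = 1.
a = 5: gcd(5, 15) = 5.

a = 5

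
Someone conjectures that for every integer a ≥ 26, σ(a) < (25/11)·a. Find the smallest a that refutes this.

A counterexample is any integer a ≥ 26 such that the claim fails; we check each in order.
a = 26: σ(26) = 42; 42 < 650/11.
a = 27: σ(27) = 40; 40 < 675/11.
a = 28: σ(28) = 56; 56 < 700/11.
a = 29: σ(29) = 30; 30 < 725/11.
a = 30: σ(30) = 72; 72 ≥ 750/11.
So a = 30 is the smallest counterexample.

a = 30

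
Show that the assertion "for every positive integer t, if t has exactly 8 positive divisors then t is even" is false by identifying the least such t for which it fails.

The first 12 eligible values, up to t = 104, all satisfy the conclusion.
t = 105: divisors of 105: 1, 3, 5, 7, 15, 21, 35, 105; 105 is odd.
Hence t = 105 is a counterexample.

t = 105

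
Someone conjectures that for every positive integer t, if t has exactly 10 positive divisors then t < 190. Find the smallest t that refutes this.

t = 48: τ(48) = 10; 48 < 190.
t = 80: τ(80) = 10; 80 < 190.
t = 112: τ(112) = 10; 112 < 190.
t = 162: τ(162) = 10; 162 < 190.
t = 176: τ(176) = 10; 176 < 190.
t = 208: τ(208) = 10; 208 ≥ 190.

t = 208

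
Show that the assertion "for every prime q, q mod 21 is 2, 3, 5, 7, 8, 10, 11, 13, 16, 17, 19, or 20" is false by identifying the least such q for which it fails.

For q = 2, 3, 5, 7, …, 31, 37, 41 the conclusion holds.
q = 43: 43 mod 21 = 1 — not in {2, 3, 5, 7, 8, 10, 11, 13, 16, 17, 19, 20}.
Thus q = 43 disproves the claim, and no smaller q works.

q = 43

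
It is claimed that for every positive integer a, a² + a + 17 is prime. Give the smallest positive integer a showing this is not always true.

A counterexample is any positive integer a such that a² + a + 17 is not prime; we check each in order.
For a = 1, 2, 3, 4, …, 13, 14, 15 the conclusion holds.
a = 16: a² + a + 17 = 289 = 17 × 17, composite.

a = 16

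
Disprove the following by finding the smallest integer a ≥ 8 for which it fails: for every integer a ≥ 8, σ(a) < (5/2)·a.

For a = 8, 9, 10, 11, …, 21, 22, 23 the conclusion holds.
a = 24: σ(24) = 60; 60 ≥ 60.
Hence a = 24 is a counterexample.

a = 24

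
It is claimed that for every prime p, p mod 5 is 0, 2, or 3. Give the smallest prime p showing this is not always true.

p = 11

We need the least prime p for which the claim fails.
The first 4 eligible values, up to p = 7, all satisfy the conclusion.
p = 11: 11 mod 5 = 1 — not in {0, 2, 3}.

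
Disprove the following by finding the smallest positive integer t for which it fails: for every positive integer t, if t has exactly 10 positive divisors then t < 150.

Check each positive integer t in order until t has exactly 10 positive divisors but the claim fails.
For t = 48, 80, 112 the conclusion holds.
t = 162: τ(162) = 10; 162 ≥ 150.

t = 162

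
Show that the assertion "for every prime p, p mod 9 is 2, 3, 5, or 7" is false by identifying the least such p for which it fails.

p = 13

We need the least prime p for which the claim fails.
p = 2: 2 mod 9 = 2.
p = 3: 3 mod 9 = 3.
p = 5: 5 mod 9 = 5.
p = 7: 7 mod 9 = 7.
p = 11: 11 mod 9 = 2.
p = 13: 13 mod 9 = 4 — not in {2, 3, 5, 7}.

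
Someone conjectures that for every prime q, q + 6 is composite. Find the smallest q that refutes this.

q = 5

For q = 2, 3 the conclusion holds.
q = 5: q + 6 = 11, prime — not composite.
Hence q = 5 is a counterexample.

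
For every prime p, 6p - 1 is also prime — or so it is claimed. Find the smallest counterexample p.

For p = 2, 3, 5, 7 the conclusion holds.
p = 11: 6p - 1 = 65 = 5 × 13, not prime.
Hence p = 11 is a counterexample.

p = 11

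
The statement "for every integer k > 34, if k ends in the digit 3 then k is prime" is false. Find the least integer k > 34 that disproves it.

Check each integer k > 34 in order until k ends in the digit 3 but k is not prime.
k = 43: 43 ends in 3 and is prime.
k = 53: 53 ends in 3 and is prime.
k = 63: 63 ends in 3; 63 = 3 × 21, composite.

k = 63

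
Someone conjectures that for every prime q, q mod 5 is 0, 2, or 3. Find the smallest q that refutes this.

Check each prime q in order until the claim fails.
q = 2: 2 mod 5 = 2.
q = 3: 3 mod 5 = 3.
q = 5: 5 mod 5 = 0.
q = 7: 7 mod 5 = 2.
q = 11: 11 mod 5 = 1 — not in {0, 2, 3}.

q = 11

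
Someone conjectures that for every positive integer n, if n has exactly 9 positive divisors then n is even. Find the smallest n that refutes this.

Check each positive integer n in order until n has exactly 9 positive divisors but n is odd.
For n = 36, 100, 196 the conclusion holds.
n = 225: divisors of 225: 9 divisors; 225 is odd.
Thus n = 225 disproves the claim, and no smaller n works.

n = 225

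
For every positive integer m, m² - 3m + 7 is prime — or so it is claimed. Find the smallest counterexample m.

We need the least positive integer m for which m² - 3m + 7 is not prime.
m = 1: m² - 3m + 7 = 5, prime.
m = 2: m² - 3m + 7 = 5, prime.
m = 3: m² - 3m + 7 = 7, prime.
m = 4: m² - 3m + 7 = 11, prime.
m = 5: m² - 3m + 7 = 17, prime.
m = 6: m² - 3m + 7 = 25 = 5 × 5, composite.
Thus m = 6 disproves the claim, and no smaller m works.

m = 6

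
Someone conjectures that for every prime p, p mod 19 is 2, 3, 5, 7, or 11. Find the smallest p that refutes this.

Check each prime p in order until the claim fails.
p = 2: 2 mod 19 = 2.
p = 3: 3 mod 19 = 3.
p = 5: 5 mod 19 = 5.
p = 7: 7 mod 19 = 7.
p = 11: 11 mod 19 = 11.
p = 13: 13 mod 19 = 13 — not in {2, 3, 5, 7, 11}.

p = 13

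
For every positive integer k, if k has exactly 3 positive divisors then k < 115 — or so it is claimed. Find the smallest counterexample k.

The first 4 eligible values, up to k = 49, all satisfy the conclusion.
k = 121: τ(121) = 3; 121 ≥ 115.

k = 121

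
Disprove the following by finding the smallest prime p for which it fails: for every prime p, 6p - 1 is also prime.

The first 4 eligible values, up to p = 7, all satisfy the conclusion.
p = 11: 6p - 1 = 65 = 5 × 13, not prime.

p = 11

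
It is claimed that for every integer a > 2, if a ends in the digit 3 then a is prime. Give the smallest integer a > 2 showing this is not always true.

For a = 3, 13, 23 the conclusion holds.
a = 33: 33 ends in 3; 33 = 3 × 11, composite.

a = 33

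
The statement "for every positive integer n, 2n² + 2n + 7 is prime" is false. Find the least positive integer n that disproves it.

n = 6

A counterexample is any positive integer n such that 2n² + 2n + 7 is not prime; we check each in order.
The first 5 eligible values, up to n = 5, all satisfy the conclusion.
n = 6: 2n² + 2n + 7 = 91 = 7 × 13, composite.
Thus n = 6 disproves the claim, and no smaller n works.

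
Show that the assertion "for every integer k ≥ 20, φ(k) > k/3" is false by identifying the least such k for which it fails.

We need the least integer k ≥ 20 for which the claim fails.
For k = 20, 21, 22, 23 the conclusion holds.
k = 24: φ(24) = 8 and 24/3 = 8, so φ(24) ≤ 24/3.
Thus k = 24 disproves the claim, and no smaller k works.

k = 24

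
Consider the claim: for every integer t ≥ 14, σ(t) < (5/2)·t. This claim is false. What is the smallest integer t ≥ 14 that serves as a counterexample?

The first 10 eligible values, up to t = 23, all satisfy the conclusion.
t = 24: σ(24) = 60; 60 ≥ 60.

t = 24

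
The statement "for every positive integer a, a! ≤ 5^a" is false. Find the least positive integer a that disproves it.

a = 12

Check each positive integer a in order until a! > 5^a.
For a = 1, 2, 3, 4, …, 9, 10, 11 the conclusion holds.
a = 12: a! = 479001600 and 5^a = 244140625, so 479001600 > 244140625.
Hence a = 12 is a counterexample.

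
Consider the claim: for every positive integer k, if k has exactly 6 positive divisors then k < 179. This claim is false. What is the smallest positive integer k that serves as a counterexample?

k = 188

A counterexample is any positive integer k such that k has exactly 6 positive divisors but the claim fails; we check each in order.
For k = 12, 18, 20, 28, …, 171, 172, 175 the conclusion holds.
k = 188: τ(188) = 6; 188 ≥ 179.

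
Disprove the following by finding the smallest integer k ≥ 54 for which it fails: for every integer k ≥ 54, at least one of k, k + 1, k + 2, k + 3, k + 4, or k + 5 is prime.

k = 90

Check each integer k ≥ 54 in order until k, k + 1, k + 2, k + 3, k + 4, k + 5 are all composite.
The first 36 eligible values, up to k = 89, all satisfy the conclusion.
k = 90: 90 = 2 × 45; 91 = 7 × 13; 92 = 2 × 46; 93 = 3 × 31; 94 = 2 × 47; 95 = 5 × 19 — all composite.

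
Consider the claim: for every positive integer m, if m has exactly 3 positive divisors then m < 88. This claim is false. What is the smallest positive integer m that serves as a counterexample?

Check each positive integer m in order until m has exactly 3 positive divisors but the claim fails.
The first 4 eligible values, up to m = 49, all satisfy the conclusion.
m = 121: τ(121) = 3; 121 ≥ 88.
Thus m = 121 disproves the claim, and no smaller m works.

m = 121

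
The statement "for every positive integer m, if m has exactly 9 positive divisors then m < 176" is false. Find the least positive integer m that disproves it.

m = 196

Check each positive integer m in order until m has exactly 9 positive divisors but the claim fails.
m = 36: τ(36) = 9; 36 < 176.
m = 100: τ(100) = 9; 100 < 176.
m = 196: τ(196) = 9; 196 ≥ 176.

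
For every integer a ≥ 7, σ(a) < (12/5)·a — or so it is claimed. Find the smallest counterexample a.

A counterexample is any integer a ≥ 7 such that the claim fails; we check each in order.
For a = 7, 8, 9, 10, …, 21, 22, 23 the conclusion holds.
a = 24: σ(24) = 60; 60 ≥ 288/5.

a = 24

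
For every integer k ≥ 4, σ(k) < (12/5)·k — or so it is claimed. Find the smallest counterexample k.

k = 24

For k = 4, 5, 6, 7, …, 21, 22, 23 the conclusion holds.
k = 24: σ(24) = 60; 60 ≥ 288/5.
Thus k = 24 disproves the claim, and no smaller k works.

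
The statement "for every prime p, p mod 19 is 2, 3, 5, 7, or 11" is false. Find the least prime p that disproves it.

p = 13

Check each prime p in order until the claim fails.
The first 5 eligible values, up to p = 11, all satisfy the conclusion.
p = 13: 13 mod 19 = 13 — not in {2, 3, 5, 7, 11}.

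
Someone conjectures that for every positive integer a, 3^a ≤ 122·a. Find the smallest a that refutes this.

We need the least positive integer a for which 3^a > 122·a.
a = 1: 3^a = 3 and 122·a = 122, so 3 ≤ 122.
a = 2: 3^a = 9 and 122·a = 244, so 9 ≤ 244.
a = 3: 3^a = 27 and 122·a = 366, so 27 ≤ 366.
a = 4: 3^a = 81 and 122·a = 488, so 81 ≤ 488.
a = 5: 3^a = 243 and 122·a = 610, so 243 ≤ 610.
a = 6: 3^a = 729 and 122·a = 732, so 729 ≤ 732.
a = 7: 3^a = 2187 and 122·a = 854, so 2187 > 854.
Hence a = 7 is a counterexample.

a = 7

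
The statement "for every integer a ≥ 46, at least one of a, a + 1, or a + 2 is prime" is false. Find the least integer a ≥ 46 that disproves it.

a = 48

We need the least integer a ≥ 46 for which a, a + 1, a + 2 are all composite.
a = 46: 47 is prime.
a = 47: 47 is prime.
a = 48: 48 = 2 × 24; 49 = 7 × 7; 50 = 2 × 25 — all composite.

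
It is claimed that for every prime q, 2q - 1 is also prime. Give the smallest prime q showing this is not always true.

q = 5

For q = 2, 3 the conclusion holds.
q = 5: 2q - 1 = 9 = 3 × 3, not prime.
So q = 5 is the smallest counterexample.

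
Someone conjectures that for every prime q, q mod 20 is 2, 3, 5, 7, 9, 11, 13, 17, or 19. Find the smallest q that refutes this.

A counterexample is any prime q such that the claim fails; we check each in order.
The first 12 eligible values, up to q = 37, all satisfy the conclusion.
q = 41: 41 mod 20 = 1 — not in {2, 3, 5, 7, 9, 11, 13, 17, 19}.
So q = 41 is the smallest counterexample.

q = 41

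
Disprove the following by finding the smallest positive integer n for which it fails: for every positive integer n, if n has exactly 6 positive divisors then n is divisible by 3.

n = 20

A counterexample is any positive integer n such that n has exactly 6 positive divisors but n is not divisible by 3; we check each in order.
For n = 12, 18 the conclusion holds.
n = 20: τ(20) = 6; 20 mod 3 = 2.
Thus n = 20 disproves the claim, and no smaller n works.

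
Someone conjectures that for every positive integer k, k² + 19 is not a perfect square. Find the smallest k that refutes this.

A counterexample is any positive integer k such that k² + 19 is a perfect square; we check each in order.
For k = 1, 2, 3, 4, 5, 6, 7, 8 the conclusion holds.
k = 9: 9² + 19 = 100 = 10², a perfect square.

k = 9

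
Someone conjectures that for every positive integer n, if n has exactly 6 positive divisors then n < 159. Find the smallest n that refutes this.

A counterexample is any positive integer n such that n has exactly 6 positive divisors but the claim fails; we check each in order.
The first 22 eligible values, up to n = 153, all satisfy the conclusion.
n = 164: τ(164) = 6; 164 ≥ 159.

n = 164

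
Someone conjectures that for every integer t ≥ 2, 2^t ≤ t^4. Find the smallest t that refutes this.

t = 17

Check each integer t ≥ 2 in order until 2^t > t^4.
For t = 2, 3, 4, 5, …, 14, 15, 16 the conclusion holds.
t = 17: 2^t = 131072 and t^4 = 83521, so 131072 > 83521.
So t = 17 is the smallest counterexample.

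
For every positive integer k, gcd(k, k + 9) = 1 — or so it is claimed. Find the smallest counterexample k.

Check each positive integer k in order until gcd(k, k + 9) > 1.
For k = 1, 2 the conclusion holds.
k = 3: gcd(3, 12) = 3.
So k = 3 is the smallest counterexample.

k = 3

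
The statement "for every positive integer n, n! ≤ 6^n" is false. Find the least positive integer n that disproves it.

The first 13 eligible values, up to n = 13, all satisfy the conclusion.
n = 14: n! = 87178291200 and 6^n = 78364164096, so 87178291200 > 78364164096.
So n = 14 is the smallest counterexample.

n = 14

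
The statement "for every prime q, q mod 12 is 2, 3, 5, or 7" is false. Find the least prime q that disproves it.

q = 11

q = 2: 2 mod 12 = 2.
q = 3: 3 mod 12 = 3.
q = 5: 5 mod 12 = 5.
q = 7: 7 mod 12 = 7.
q = 11: 11 mod 12 = 11 — not in {2, 3, 5, 7}.
So q = 11 is the smallest counterexample.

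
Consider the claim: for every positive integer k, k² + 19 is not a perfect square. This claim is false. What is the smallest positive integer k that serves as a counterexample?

k = 1: 1² + 19 = 20, not a perfect square.
k = 2: 2² + 19 = 23, not a perfect square.
k = 3: 3² + 19 = 28, not a perfect square.
k = 4: 4² + 19 = 35, not a perfect square.
k = 5: 5² + 19 = 44, not a perfect square.
k = 6: 6² + 19 = 55, not a perfect square.
k = 7: 7² + 19 = 68, not a perfect square.
k = 8: 8² + 19 = 83, not a perfect square.
k = 9: 9² + 19 = 100 = 10², a perfect square.

k = 9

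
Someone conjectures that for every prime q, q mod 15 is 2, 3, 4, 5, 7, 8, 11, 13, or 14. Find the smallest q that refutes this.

q = 31

For q = 2, 3, 5, 7, 11, 13, 17, 19, 23, 29 the conclusion holds.
q = 31: 31 mod 15 = 1 — not in {2, 3, 4, 5, 7, 8, 11, 13, 14}.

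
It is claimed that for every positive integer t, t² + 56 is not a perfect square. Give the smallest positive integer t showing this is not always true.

Check each positive integer t in order until t² + 56 is a perfect square.
t = 1: 1² + 56 = 57, not a perfect square.
t = 2: 2² + 56 = 60, not a perfect square.
t = 3: 3² + 56 = 65, not a perfect square.
t = 4: 4² + 56 = 72, not a perfect square.
t = 5: 5² + 56 = 81 = 9², a perfect square.

t = 5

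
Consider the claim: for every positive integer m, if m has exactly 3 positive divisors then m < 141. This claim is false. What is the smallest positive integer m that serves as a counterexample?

m = 4: τ(4) = 3; 4 < 141.
m = 9: τ(9) = 3; 9 < 141.
m = 25: τ(25) = 3; 25 < 141.
m = 49: τ(49) = 3; 49 < 141.
m = 121: τ(121) = 3; 121 < 141.
m = 169: τ(169) = 3; 169 ≥ 141.
Hence m = 169 is a counterexample.

m = 169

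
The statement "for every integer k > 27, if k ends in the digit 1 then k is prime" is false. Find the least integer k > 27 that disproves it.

k = 51

We need the least integer k > 27 for which k ends in the digit 1 but k is not prime.
For k = 31, 41 the conclusion holds.
k = 51: 51 ends in 1; 51 = 3 × 17, composite.
Hence k = 51 is a counterexample.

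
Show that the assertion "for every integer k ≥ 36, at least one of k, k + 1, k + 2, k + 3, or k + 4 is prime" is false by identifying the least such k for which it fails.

For k = 36, 37, 38, 39, …, 45, 46, 47 the conclusion holds.
k = 48: 48 = 2 × 24; 49 = 7 × 7; 50 = 2 × 25; 51 = 3 × 17; 52 = 2 × 26 — all composite.
Hence k = 48 is a counterexample.

k = 48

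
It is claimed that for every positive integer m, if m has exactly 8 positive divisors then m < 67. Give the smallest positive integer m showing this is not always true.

m = 70

Check each positive integer m in order until m has exactly 8 positive divisors but the claim fails.
m = 24: τ(24) = 8; 24 < 67.
m = 30: τ(30) = 8; 30 < 67.
m = 40: τ(40) = 8; 40 < 67.
m = 42: τ(42) = 8; 42 < 67.
m = 54: τ(54) = 8; 54 < 67.
m = 56: τ(56) = 8; 56 < 67.
m = 66: τ(66) = 8; 66 < 67.
m = 70: τ(70) = 8; 70 ≥ 67.
Thus m = 70 disproves the claim, and no smaller m works.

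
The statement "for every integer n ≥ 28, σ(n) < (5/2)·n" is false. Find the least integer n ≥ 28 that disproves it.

n = 36

We need the least integer n ≥ 28 for which the claim fails.
The first 8 eligible values, up to n = 35, all satisfy the conclusion.
n = 36: σ(36) = 91; 91 ≥ 90.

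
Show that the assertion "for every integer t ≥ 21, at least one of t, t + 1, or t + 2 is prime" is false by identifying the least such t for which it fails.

t = 24

We need the least integer t ≥ 21 for which t, t + 1, t + 2 are all composite.
t = 21: 23 is prime.
t = 22: 23 is prime.
t = 23: 23 is prime.
t = 24: 24 = 2 × 12; 25 = 5 × 5; 26 = 2 × 13 — all composite.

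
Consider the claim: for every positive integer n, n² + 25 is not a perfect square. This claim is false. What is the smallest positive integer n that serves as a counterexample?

n = 12

We need the least positive integer n for which n² + 25 is a perfect square.
For n = 1, 2, 3, 4, …, 9, 10, 11 the conclusion holds.
n = 12: 12² + 25 = 169 = 13², a perfect square.
So n = 12 is the smallest counterexample.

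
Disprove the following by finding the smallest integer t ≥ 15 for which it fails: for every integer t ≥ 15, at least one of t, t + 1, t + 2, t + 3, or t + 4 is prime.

Check each integer t ≥ 15 in order until t, t + 1, t + 2, t + 3, t + 4 are all composite.
The first 9 eligible values, up to t = 23, all satisfy the conclusion.
t = 24: 24 = 2 × 12; 25 = 5 × 5; 26 = 2 × 13; 27 = 3 × 9; 28 = 2 × 14 — all composite.

t = 24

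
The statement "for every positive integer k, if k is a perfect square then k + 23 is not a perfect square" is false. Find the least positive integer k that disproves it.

k = 121

A counterexample is any positive integer k such that k is a perfect square but k + 23 is a perfect square; we check each in order.
The first 10 eligible values, up to k = 100, all satisfy the conclusion.
k = 121: 121 = 11² and 121 + 23 = 144 = 12².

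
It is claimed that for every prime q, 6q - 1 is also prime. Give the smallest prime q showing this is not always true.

q = 11

A counterexample is any prime q such that 6q - 1 is not prime; we check each in order.
The first 4 eligible values, up to q = 7, all satisfy the conclusion.
q = 11: 6q - 1 = 65 = 5 × 13, not prime.
Thus q = 11 disproves the claim, and no smaller q works.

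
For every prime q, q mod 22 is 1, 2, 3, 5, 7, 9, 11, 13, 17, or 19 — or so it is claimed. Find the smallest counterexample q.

For q = 2, 3, 5, 7, …, 23, 29, 31 the conclusion holds.
q = 37: 37 mod 22 = 15 — not in {1, 2, 3, 5, 7, 9, 11, 13, 17, 19}.
Hence q = 37 is a counterexample.

q = 37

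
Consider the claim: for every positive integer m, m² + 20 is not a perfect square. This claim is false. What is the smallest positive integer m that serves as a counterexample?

We need the least positive integer m for which m² + 20 is a perfect square.
For m = 1, 2, 3 the conclusion holds.
m = 4: 4² + 20 = 36 = 6², a perfect square.

m = 4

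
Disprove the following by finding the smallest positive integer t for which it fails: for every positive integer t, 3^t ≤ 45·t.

t = 5

A counterexample is any positive integer t such that 3^t > 45·t; we check each in order.
For t = 1, 2, 3, 4 the conclusion holds.
t = 5: 3^t = 243 and 45·t = 225, so 243 > 225.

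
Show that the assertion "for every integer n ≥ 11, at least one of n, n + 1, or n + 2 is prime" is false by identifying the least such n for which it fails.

n = 14

n = 11: 11 is prime.
n = 12: 13 is prime.
n = 13: 13 is prime.
n = 14: 14 = 2 × 7; 15 = 3 × 5; 16 = 2 × 8 — all composite.
Thus n = 14 disproves the claim, and no smaller n works.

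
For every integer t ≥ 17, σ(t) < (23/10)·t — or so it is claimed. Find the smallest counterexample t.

t = 24

Check each integer t ≥ 17 in order until the claim fails.
The first 7 eligible values, up to t = 23, all satisfy the conclusion.
t = 24: σ(24) = 60; 60 ≥ 276/5.
Thus t = 24 disproves the claim, and no smaller t works.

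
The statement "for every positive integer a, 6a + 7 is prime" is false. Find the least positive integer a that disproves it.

Check each positive integer a in order until 6a + 7 is not prime.
For a = 1, 2 the conclusion holds.
a = 3: 6a + 7 = 25 = 5 × 5, composite.

a = 3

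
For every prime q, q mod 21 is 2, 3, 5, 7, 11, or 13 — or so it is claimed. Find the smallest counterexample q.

Check each prime q in order until the claim fails.
q = 2: 2 mod 21 = 2.
q = 3: 3 mod 21 = 3.
q = 5: 5 mod 21 = 5.
q = 7: 7 mod 21 = 7.
q = 11: 11 mod 21 = 11.
q = 13: 13 mod 21 = 13.
q = 17: 17 mod 21 = 17 — not in {2, 3, 5, 7, 11, 13}.
Thus q = 17 disproves the claim, and no smaller q works.

q = 17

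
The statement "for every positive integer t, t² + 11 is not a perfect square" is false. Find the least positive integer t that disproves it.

t = 5

t = 1: 1² + 11 = 12, not a perfect square.
t = 2: 2² + 11 = 15, not a perfect square.
t = 3: 3² + 11 = 20, not a perfect square.
t = 4: 4² + 11 = 27, not a perfect square.
t = 5: 5² + 11 = 36 = 6², a perfect square.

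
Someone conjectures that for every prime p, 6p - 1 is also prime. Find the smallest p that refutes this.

Check each prime p in order until 6p - 1 is not prime.
The first 4 eligible values, up to p = 7, all satisfy the conclusion.
p = 11: 6p - 1 = 65 = 5 × 13, not prime.
Hence p = 11 is a counterexample.

p = 11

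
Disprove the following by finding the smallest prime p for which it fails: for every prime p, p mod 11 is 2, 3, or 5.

p = 7

We need the least prime p for which the claim fails.
p = 2: 2 mod 11 = 2.
p = 3: 3 mod 11 = 3.
p = 5: 5 mod 11 = 5.
p = 7: 7 mod 11 = 7 — not in {2, 3, 5}.
Thus p = 7 disproves the claim, and no smaller p works.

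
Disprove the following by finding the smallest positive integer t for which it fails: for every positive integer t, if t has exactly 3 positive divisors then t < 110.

We need the least positive integer t for which t has exactly 3 positive divisors but the claim fails.
The first 4 eligible values, up to t = 49, all satisfy the conclusion.
t = 121: τ(121) = 3; 121 ≥ 110.

t = 121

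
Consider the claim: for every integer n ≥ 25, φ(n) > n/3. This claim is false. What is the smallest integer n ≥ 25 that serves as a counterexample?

n = 30

Check each integer n ≥ 25 in order until the claim fails.
The first 5 eligible values, up to n = 29, all satisfy the conclusion.
n = 30: φ(30) = 8 and 30/3 = 10, so φ(30) ≤ 30/3.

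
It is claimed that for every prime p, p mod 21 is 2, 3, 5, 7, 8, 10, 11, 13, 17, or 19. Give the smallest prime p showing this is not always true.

Check each prime p in order until the claim fails.
For p = 2, 3, 5, 7, …, 23, 29, 31 the conclusion holds.
p = 37: 37 mod 21 = 16 — not in {2, 3, 5, 7, 8, 10, 11, 13, 17, 19}.

p = 37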